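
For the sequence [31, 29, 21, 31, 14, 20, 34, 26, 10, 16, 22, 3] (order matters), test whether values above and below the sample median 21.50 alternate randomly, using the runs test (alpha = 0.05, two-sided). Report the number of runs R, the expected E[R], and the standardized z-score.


Step 1: Compute median = 21.50; label A = above, B = below.
Labels in order: AABABBAABBAB  (n_A = 6, n_B = 6)
Step 2: Count runs R = 8.
Step 3: Under H0 (random ordering), E[R] = 2*n_A*n_B/(n_A+n_B) + 1 = 2*6*6/12 + 1 = 7.0000.
        Var[R] = 2*n_A*n_B*(2*n_A*n_B - n_A - n_B) / ((n_A+n_B)^2 * (n_A+n_B-1)) = 4320/1584 = 2.7273.
        SD[R] = 1.6514.
Step 4: Continuity-corrected z = (R - 0.5 - E[R]) / SD[R] = (8 - 0.5 - 7.0000) / 1.6514 = 0.3028.
Step 5: Two-sided p-value via normal approximation = 2*(1 - Phi(|z|)) = 0.762069.
Step 6: alpha = 0.05. fail to reject H0.

R = 8, z = 0.3028, p = 0.762069, fail to reject H0.


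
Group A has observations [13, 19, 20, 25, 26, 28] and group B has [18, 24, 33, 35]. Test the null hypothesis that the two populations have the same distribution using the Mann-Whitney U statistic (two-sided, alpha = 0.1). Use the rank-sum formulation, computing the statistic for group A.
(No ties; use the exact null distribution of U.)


Step 1: Combine and sort all 10 observations; assign midranks.
sorted (value, group): (13,X), (18,Y), (19,X), (20,X), (24,Y), (25,X), (26,X), (28,X), (33,Y), (35,Y)
ranks: 13->1, 18->2, 19->3, 20->4, 24->5, 25->6, 26->7, 28->8, 33->9, 35->10
Step 2: Rank sum for X: R1 = 1 + 3 + 4 + 6 + 7 + 8 = 29.
Step 3: U_X = R1 - n1(n1+1)/2 = 29 - 6*7/2 = 29 - 21 = 8.
       U_Y = n1*n2 - U_X = 24 - 8 = 16.
Step 4: No ties, so the exact null distribution of U (based on enumerating the C(10,6) = 210 equally likely rank assignments) gives the two-sided p-value.
Step 5: p-value = 0.476190; compare to alpha = 0.1. fail to reject H0.

U_X = 8, p = 0.476190, fail to reject H0 at alpha = 0.1.


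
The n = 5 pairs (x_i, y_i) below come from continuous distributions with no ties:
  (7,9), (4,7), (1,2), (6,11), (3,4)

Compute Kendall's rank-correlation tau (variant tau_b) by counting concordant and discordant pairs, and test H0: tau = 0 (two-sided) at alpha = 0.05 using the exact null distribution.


Step 1: Enumerate the 10 unordered pairs (i,j) with i<j and classify each by sign(x_j-x_i) * sign(y_j-y_i).
  (1,2):dx=-3,dy=-2->C; (1,3):dx=-6,dy=-7->C; (1,4):dx=-1,dy=+2->D; (1,5):dx=-4,dy=-5->C
  (2,3):dx=-3,dy=-5->C; (2,4):dx=+2,dy=+4->C; (2,5):dx=-1,dy=-3->C; (3,4):dx=+5,dy=+9->C
  (3,5):dx=+2,dy=+2->C; (4,5):dx=-3,dy=-7->C
Step 2: C = 9, D = 1, total pairs = 10.
Step 3: tau = (C - D)/(n(n-1)/2) = (9 - 1)/10 = 0.800000.
Step 4: Exact two-sided p-value (enumerate n! = 120 permutations of y under H0): p = 0.083333.
Step 5: alpha = 0.05. fail to reject H0.

tau_b = 0.8000 (C=9, D=1), p = 0.083333, fail to reject H0.


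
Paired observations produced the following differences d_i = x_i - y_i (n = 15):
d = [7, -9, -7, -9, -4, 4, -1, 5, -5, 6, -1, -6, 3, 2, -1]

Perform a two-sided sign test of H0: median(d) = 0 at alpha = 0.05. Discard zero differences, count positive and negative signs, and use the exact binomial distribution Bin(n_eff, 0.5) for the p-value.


Step 1: Discard zero differences. Original n = 15; n_eff = number of nonzero differences = 15.
Nonzero differences (with sign): +7, -9, -7, -9, -4, +4, -1, +5, -5, +6, -1, -6, +3, +2, -1
Step 2: Count signs: positive = 6, negative = 9.
Step 3: Under H0: P(positive) = 0.5, so the number of positives S ~ Bin(15, 0.5).
Step 4: Two-sided exact p-value = sum of Bin(15,0.5) probabilities at or below the observed probability = 0.607239.
Step 5: alpha = 0.05. fail to reject H0.

n_eff = 15, pos = 6, neg = 9, p = 0.607239, fail to reject H0.


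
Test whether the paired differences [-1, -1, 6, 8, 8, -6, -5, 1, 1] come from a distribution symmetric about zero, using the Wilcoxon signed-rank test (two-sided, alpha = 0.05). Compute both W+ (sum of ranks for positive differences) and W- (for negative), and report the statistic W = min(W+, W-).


Step 1: Drop any zero differences (none here) and take |d_i|.
|d| = [1, 1, 6, 8, 8, 6, 5, 1, 1]
Step 2: Midrank |d_i| (ties get averaged ranks).
ranks: |1|->2.5, |1|->2.5, |6|->6.5, |8|->8.5, |8|->8.5, |6|->6.5, |5|->5, |1|->2.5, |1|->2.5
Step 3: Attach original signs; sum ranks with positive sign and with negative sign.
W+ = 6.5 + 8.5 + 8.5 + 2.5 + 2.5 = 28.5
W- = 2.5 + 2.5 + 6.5 + 5 = 16.5
(Check: W+ + W- = 45 should equal n(n+1)/2 = 45.)
Step 4: Test statistic W = min(W+, W-) = 16.5.
Step 5: Ties in |d|, so use the tie-corrected normal approximation.
        E[W] = n(n+1)/4 = 9*10/4 = 22.5.
        Tie groups: |d|=1 (t=4), |d|=6 (t=2), |d|=8 (t=2); sum(t^3 - t) = 72.
        Var[W] = n(n+1)(2n+1)/24 - sum(t^3-t)/48 = 1710/24 - 72/48 = 69.75.
        z = (W - E[W]) / sqrt(Var[W]) = (16.5 - 22.5) / 8.3516 = -0.7184.
        Two-sided p = 2*Phi(z) = 0.472498.
Step 6: alpha = 0.05. fail to reject H0.

W+ = 28.5, W- = 16.5, W = min = 16.5, p = 0.472498, fail to reject H0.


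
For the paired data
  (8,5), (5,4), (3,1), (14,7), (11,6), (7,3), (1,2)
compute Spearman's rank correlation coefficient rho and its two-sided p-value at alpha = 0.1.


Step 1: Rank x and y separately (midranks; no ties here).
rank(x): 8->5, 5->3, 3->2, 14->7, 11->6, 7->4, 1->1
rank(y): 5->5, 4->4, 1->1, 7->7, 6->6, 3->3, 2->2
Step 2: d_i = R_x(i) - R_y(i); compute d_i^2.
  (5-5)^2=0, (3-4)^2=1, (2-1)^2=1, (7-7)^2=0, (6-6)^2=0, (4-3)^2=1, (1-2)^2=1
sum(d^2) = 4.
Step 3: rho = 1 - 6*4 / (7*(7^2 - 1)) = 1 - 24/336 = 0.928571.
Step 4: Under H0, t = rho * sqrt((n-2)/(1-rho^2)) = 5.5943 ~ t(5).
Step 5: Two-sided p-value from the t-distribution with 5 df = 0.002519.
Step 6: alpha = 0.1. reject H0.

rho = 0.9286, p = 0.002519, reject H0 at alpha = 0.1.


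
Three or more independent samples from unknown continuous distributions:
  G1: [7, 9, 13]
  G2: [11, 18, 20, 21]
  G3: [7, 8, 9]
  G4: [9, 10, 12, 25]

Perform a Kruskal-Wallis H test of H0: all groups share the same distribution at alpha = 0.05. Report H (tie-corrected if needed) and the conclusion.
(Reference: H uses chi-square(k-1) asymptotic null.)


Step 1: Combine all N = 14 observations and assign midranks.
sorted (value, group, rank): (7,G1,1.5), (7,G3,1.5), (8,G3,3), (9,G1,5), (9,G3,5), (9,G4,5), (10,G4,7), (11,G2,8), (12,G4,9), (13,G1,10), (18,G2,11), (20,G2,12), (21,G2,13), (25,G4,14)
Step 2: Sum ranks within each group.
R_1 = 16.5 (n_1 = 3)
R_2 = 44 (n_2 = 4)
R_3 = 9.5 (n_3 = 3)
R_4 = 35 (n_4 = 4)
Step 3: H = 12/(N(N+1)) * sum(R_i^2/n_i) - 3(N+1)
     = 12/(14*15) * (16.5^2/3 + 44^2/4 + 9.5^2/3 + 35^2/4) - 3*15
     = 0.057143 * 911.083 - 45
     = 7.061905.
Step 4: Ties present; correction factor C = 1 - 30/(14^3 - 14) = 0.989011. Corrected H = 7.061905 / 0.989011 = 7.140370.
Step 5: Under H0, H ~ chi^2(3); p-value = 0.067556.
Step 6: alpha = 0.05. fail to reject H0.

H = 7.1404, df = 3, p = 0.067556, fail to reject H0.


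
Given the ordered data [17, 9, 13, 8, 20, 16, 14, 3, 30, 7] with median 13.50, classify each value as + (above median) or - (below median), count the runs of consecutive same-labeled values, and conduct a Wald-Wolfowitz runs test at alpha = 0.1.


Step 1: Compute median = 13.50; label A = above, B = below.
Labels in order: ABBBAAABAB  (n_A = 5, n_B = 5)
Step 2: Count runs R = 6.
Step 3: Under H0 (random ordering), E[R] = 2*n_A*n_B/(n_A+n_B) + 1 = 2*5*5/10 + 1 = 6.0000.
        Var[R] = 2*n_A*n_B*(2*n_A*n_B - n_A - n_B) / ((n_A+n_B)^2 * (n_A+n_B-1)) = 2000/900 = 2.2222.
        SD[R] = 1.4907.
Step 4: R = E[R], so z = 0 with no continuity correction.
Step 5: Two-sided p-value via normal approximation = 2*(1 - Phi(|z|)) = 1.000000.
Step 6: alpha = 0.1. fail to reject H0.

R = 6, z = 0.0000, p = 1.000000, fail to reject H0.


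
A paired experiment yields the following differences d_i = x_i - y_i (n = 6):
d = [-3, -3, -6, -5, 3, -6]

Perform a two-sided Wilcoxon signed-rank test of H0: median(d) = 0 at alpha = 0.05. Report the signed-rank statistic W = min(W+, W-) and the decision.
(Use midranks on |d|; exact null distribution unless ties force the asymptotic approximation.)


Step 1: Drop any zero differences (none here) and take |d_i|.
|d| = [3, 3, 6, 5, 3, 6]
Step 2: Midrank |d_i| (ties get averaged ranks).
ranks: |3|->2, |3|->2, |6|->5.5, |5|->4, |3|->2, |6|->5.5
Step 3: Attach original signs; sum ranks with positive sign and with negative sign.
W+ = 2 = 2
W- = 2 + 2 + 5.5 + 4 + 5.5 = 19
(Check: W+ + W- = 21 should equal n(n+1)/2 = 21.)
Step 4: Test statistic W = min(W+, W-) = 2.
Step 5: Ties in |d|, so use the tie-corrected normal approximation.
        E[W] = n(n+1)/4 = 6*7/4 = 10.5.
        Tie groups: |d|=3 (t=3), |d|=6 (t=2); sum(t^3 - t) = 30.
        Var[W] = n(n+1)(2n+1)/24 - sum(t^3-t)/48 = 546/24 - 30/48 = 22.125.
        z = (W - E[W]) / sqrt(Var[W]) = (2 - 10.5) / 4.7037 = -1.8071.
        Two-sided p = 2*Phi(z) = 0.070750.
Step 6: alpha = 0.05. fail to reject H0.

W+ = 2, W- = 19, W = min = 2, p = 0.070750, fail to reject H0.


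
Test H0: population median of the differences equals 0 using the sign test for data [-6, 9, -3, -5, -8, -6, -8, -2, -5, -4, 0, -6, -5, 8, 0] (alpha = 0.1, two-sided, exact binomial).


Step 1: Discard zero differences. Original n = 15; n_eff = number of nonzero differences = 13.
Nonzero differences (with sign): -6, +9, -3, -5, -8, -6, -8, -2, -5, -4, -6, -5, +8
Step 2: Count signs: positive = 2, negative = 11.
Step 3: Under H0: P(positive) = 0.5, so the number of positives S ~ Bin(13, 0.5).
Step 4: Two-sided exact p-value = sum of Bin(13,0.5) probabilities at or below the observed probability = 0.022461.
Step 5: alpha = 0.1. reject H0.

n_eff = 13, pos = 2, neg = 11, p = 0.022461, reject H0.


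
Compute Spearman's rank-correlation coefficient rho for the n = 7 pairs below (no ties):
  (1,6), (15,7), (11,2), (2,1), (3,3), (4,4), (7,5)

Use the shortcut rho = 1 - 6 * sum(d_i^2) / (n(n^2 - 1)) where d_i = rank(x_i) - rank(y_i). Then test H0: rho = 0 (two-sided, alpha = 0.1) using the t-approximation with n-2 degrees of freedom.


Step 1: Rank x and y separately (midranks; no ties here).
rank(x): 1->1, 15->7, 11->6, 2->2, 3->3, 4->4, 7->5
rank(y): 6->6, 7->7, 2->2, 1->1, 3->3, 4->4, 5->5
Step 2: d_i = R_x(i) - R_y(i); compute d_i^2.
  (1-6)^2=25, (7-7)^2=0, (6-2)^2=16, (2-1)^2=1, (3-3)^2=0, (4-4)^2=0, (5-5)^2=0
sum(d^2) = 42.
Step 3: rho = 1 - 6*42 / (7*(7^2 - 1)) = 1 - 252/336 = 0.250000.
Step 4: Under H0, t = rho * sqrt((n-2)/(1-rho^2)) = 0.5774 ~ t(5).
Step 5: Two-sided p-value from the t-distribution with 5 df = 0.588724.
Step 6: alpha = 0.1. fail to reject H0.

rho = 0.2500, p = 0.588724, fail to reject H0 at alpha = 0.1.


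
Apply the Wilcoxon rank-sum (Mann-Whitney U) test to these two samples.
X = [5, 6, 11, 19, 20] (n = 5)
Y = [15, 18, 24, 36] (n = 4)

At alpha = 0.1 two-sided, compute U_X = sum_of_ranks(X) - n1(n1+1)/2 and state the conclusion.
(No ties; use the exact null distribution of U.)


Step 1: Combine and sort all 9 observations; assign midranks.
sorted (value, group): (5,X), (6,X), (11,X), (15,Y), (18,Y), (19,X), (20,X), (24,Y), (36,Y)
ranks: 5->1, 6->2, 11->3, 15->4, 18->5, 19->6, 20->7, 24->8, 36->9
Step 2: Rank sum for X: R1 = 1 + 2 + 3 + 6 + 7 = 19.
Step 3: U_X = R1 - n1(n1+1)/2 = 19 - 5*6/2 = 19 - 15 = 4.
       U_Y = n1*n2 - U_X = 20 - 4 = 16.
Step 4: No ties, so the exact null distribution of U (based on enumerating the C(9,5) = 126 equally likely rank assignments) gives the two-sided p-value.
Step 5: p-value = 0.190476; compare to alpha = 0.1. fail to reject H0.

U_X = 4, p = 0.190476, fail to reject H0 at alpha = 0.1.


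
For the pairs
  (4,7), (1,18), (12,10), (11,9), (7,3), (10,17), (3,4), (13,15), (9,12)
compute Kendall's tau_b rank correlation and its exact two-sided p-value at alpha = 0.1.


Step 1: Enumerate the 36 unordered pairs (i,j) with i<j and classify each by sign(x_j-x_i) * sign(y_j-y_i).
  (1,2):dx=-3,dy=+11->D; (1,3):dx=+8,dy=+3->C; (1,4):dx=+7,dy=+2->C; (1,5):dx=+3,dy=-4->D
  (1,6):dx=+6,dy=+10->C; (1,7):dx=-1,dy=-3->C; (1,8):dx=+9,dy=+8->C; (1,9):dx=+5,dy=+5->C
  (2,3):dx=+11,dy=-8->D; (2,4):dx=+10,dy=-9->D; (2,5):dx=+6,dy=-15->D; (2,6):dx=+9,dy=-1->D
  (2,7):dx=+2,dy=-14->D; (2,8):dx=+12,dy=-3->D; (2,9):dx=+8,dy=-6->D; (3,4):dx=-1,dy=-1->C
  (3,5):dx=-5,dy=-7->C; (3,6):dx=-2,dy=+7->D; (3,7):dx=-9,dy=-6->C; (3,8):dx=+1,dy=+5->C
  (3,9):dx=-3,dy=+2->D; (4,5):dx=-4,dy=-6->C; (4,6):dx=-1,dy=+8->D; (4,7):dx=-8,dy=-5->C
  (4,8):dx=+2,dy=+6->C; (4,9):dx=-2,dy=+3->D; (5,6):dx=+3,dy=+14->C; (5,7):dx=-4,dy=+1->D
  (5,8):dx=+6,dy=+12->C; (5,9):dx=+2,dy=+9->C; (6,7):dx=-7,dy=-13->C; (6,8):dx=+3,dy=-2->D
  (6,9):dx=-1,dy=-5->C; (7,8):dx=+10,dy=+11->C; (7,9):dx=+6,dy=+8->C; (8,9):dx=-4,dy=-3->C
Step 2: C = 21, D = 15, total pairs = 36.
Step 3: tau = (C - D)/(n(n-1)/2) = (21 - 15)/36 = 0.166667.
Step 4: Exact two-sided p-value (enumerate n! = 362880 permutations of y under H0): p = 0.612202.
Step 5: alpha = 0.1. fail to reject H0.

tau_b = 0.1667 (C=21, D=15), p = 0.612202, fail to reject H0.


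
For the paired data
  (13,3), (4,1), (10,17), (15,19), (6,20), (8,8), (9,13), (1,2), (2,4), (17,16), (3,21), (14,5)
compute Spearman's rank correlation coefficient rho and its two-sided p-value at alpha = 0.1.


Step 1: Rank x and y separately (midranks; no ties here).
rank(x): 13->9, 4->4, 10->8, 15->11, 6->5, 8->6, 9->7, 1->1, 2->2, 17->12, 3->3, 14->10
rank(y): 3->3, 1->1, 17->9, 19->10, 20->11, 8->6, 13->7, 2->2, 4->4, 16->8, 21->12, 5->5
Step 2: d_i = R_x(i) - R_y(i); compute d_i^2.
  (9-3)^2=36, (4-1)^2=9, (8-9)^2=1, (11-10)^2=1, (5-11)^2=36, (6-6)^2=0, (7-7)^2=0, (1-2)^2=1, (2-4)^2=4, (12-8)^2=16, (3-12)^2=81, (10-5)^2=25
sum(d^2) = 210.
Step 3: rho = 1 - 6*210 / (12*(12^2 - 1)) = 1 - 1260/1716 = 0.265734.
Step 4: Under H0, t = rho * sqrt((n-2)/(1-rho^2)) = 0.8717 ~ t(10).
Step 5: Two-sided p-value from the t-distribution with 10 df = 0.403833.
Step 6: alpha = 0.1. fail to reject H0.

rho = 0.2657, p = 0.403833, fail to reject H0 at alpha = 0.1.


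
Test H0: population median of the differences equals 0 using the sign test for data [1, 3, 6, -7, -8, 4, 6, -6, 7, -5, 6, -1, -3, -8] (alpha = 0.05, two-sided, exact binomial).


Step 1: Discard zero differences. Original n = 14; n_eff = number of nonzero differences = 14.
Nonzero differences (with sign): +1, +3, +6, -7, -8, +4, +6, -6, +7, -5, +6, -1, -3, -8
Step 2: Count signs: positive = 7, negative = 7.
Step 3: Under H0: P(positive) = 0.5, so the number of positives S ~ Bin(14, 0.5).
Step 4: Two-sided exact p-value = sum of Bin(14,0.5) probabilities at or below the observed probability = 1.000000.
Step 5: alpha = 0.05. fail to reject H0.

n_eff = 14, pos = 7, neg = 7, p = 1.000000, fail to reject H0.


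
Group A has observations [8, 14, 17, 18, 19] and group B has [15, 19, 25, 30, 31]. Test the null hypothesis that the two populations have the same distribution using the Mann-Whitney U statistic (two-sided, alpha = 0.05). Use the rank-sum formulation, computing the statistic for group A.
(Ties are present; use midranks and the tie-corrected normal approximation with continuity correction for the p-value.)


Step 1: Combine and sort all 10 observations; assign midranks.
sorted (value, group): (8,X), (14,X), (15,Y), (17,X), (18,X), (19,X), (19,Y), (25,Y), (30,Y), (31,Y)
ranks: 8->1, 14->2, 15->3, 17->4, 18->5, 19->6.5, 19->6.5, 25->8, 30->9, 31->10
Step 2: Rank sum for X: R1 = 1 + 2 + 4 + 5 + 6.5 = 18.5.
Step 3: U_X = R1 - n1(n1+1)/2 = 18.5 - 5*6/2 = 18.5 - 15 = 3.5.
       U_Y = n1*n2 - U_X = 25 - 3.5 = 21.5.
Step 4: Ties are present, so use the tie-corrected normal approximation (with continuity correction) for the p-value.
Step 5: p-value = 0.074913; compare to alpha = 0.05. fail to reject H0.

U_X = 3.5, p = 0.074913, fail to reject H0 at alpha = 0.05.


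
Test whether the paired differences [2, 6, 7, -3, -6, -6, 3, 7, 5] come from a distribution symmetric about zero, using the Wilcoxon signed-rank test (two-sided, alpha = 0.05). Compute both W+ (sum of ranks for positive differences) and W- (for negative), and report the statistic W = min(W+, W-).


Step 1: Drop any zero differences (none here) and take |d_i|.
|d| = [2, 6, 7, 3, 6, 6, 3, 7, 5]
Step 2: Midrank |d_i| (ties get averaged ranks).
ranks: |2|->1, |6|->6, |7|->8.5, |3|->2.5, |6|->6, |6|->6, |3|->2.5, |7|->8.5, |5|->4
Step 3: Attach original signs; sum ranks with positive sign and with negative sign.
W+ = 1 + 6 + 8.5 + 2.5 + 8.5 + 4 = 30.5
W- = 2.5 + 6 + 6 = 14.5
(Check: W+ + W- = 45 should equal n(n+1)/2 = 45.)
Step 4: Test statistic W = min(W+, W-) = 14.5.
Step 5: Ties in |d|, so use the tie-corrected normal approximation.
        E[W] = n(n+1)/4 = 9*10/4 = 22.5.
        Tie groups: |d|=3 (t=2), |d|=6 (t=3), |d|=7 (t=2); sum(t^3 - t) = 36.
        Var[W] = n(n+1)(2n+1)/24 - sum(t^3-t)/48 = 1710/24 - 36/48 = 70.5.
        z = (W - E[W]) / sqrt(Var[W]) = (14.5 - 22.5) / 8.3964 = -0.9528.
        Two-sided p = 2*Phi(z) = 0.340698.
Step 6: alpha = 0.05. fail to reject H0.

W+ = 30.5, W- = 14.5, W = min = 14.5, p = 0.340698, fail to reject H0.


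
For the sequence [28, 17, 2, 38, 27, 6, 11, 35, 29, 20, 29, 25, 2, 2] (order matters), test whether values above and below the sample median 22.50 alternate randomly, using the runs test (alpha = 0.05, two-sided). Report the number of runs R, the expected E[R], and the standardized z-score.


Step 1: Compute median = 22.50; label A = above, B = below.
Labels in order: ABBAABBAABAABB  (n_A = 7, n_B = 7)
Step 2: Count runs R = 8.
Step 3: Under H0 (random ordering), E[R] = 2*n_A*n_B/(n_A+n_B) + 1 = 2*7*7/14 + 1 = 8.0000.
        Var[R] = 2*n_A*n_B*(2*n_A*n_B - n_A - n_B) / ((n_A+n_B)^2 * (n_A+n_B-1)) = 8232/2548 = 3.2308.
        SD[R] = 1.7974.
Step 4: R = E[R], so z = 0 with no continuity correction.
Step 5: Two-sided p-value via normal approximation = 2*(1 - Phi(|z|)) = 1.000000.
Step 6: alpha = 0.05. fail to reject H0.

R = 8, z = 0.0000, p = 1.000000, fail to reject H0.


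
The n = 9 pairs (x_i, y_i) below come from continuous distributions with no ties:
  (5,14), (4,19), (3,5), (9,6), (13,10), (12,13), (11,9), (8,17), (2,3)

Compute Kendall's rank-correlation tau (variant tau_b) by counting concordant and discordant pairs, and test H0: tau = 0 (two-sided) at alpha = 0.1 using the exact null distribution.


Step 1: Enumerate the 36 unordered pairs (i,j) with i<j and classify each by sign(x_j-x_i) * sign(y_j-y_i).
  (1,2):dx=-1,dy=+5->D; (1,3):dx=-2,dy=-9->C; (1,4):dx=+4,dy=-8->D; (1,5):dx=+8,dy=-4->D
  (1,6):dx=+7,dy=-1->D; (1,7):dx=+6,dy=-5->D; (1,8):dx=+3,dy=+3->C; (1,9):dx=-3,dy=-11->C
  (2,3):dx=-1,dy=-14->C; (2,4):dx=+5,dy=-13->D; (2,5):dx=+9,dy=-9->D; (2,6):dx=+8,dy=-6->D
  (2,7):dx=+7,dy=-10->D; (2,8):dx=+4,dy=-2->D; (2,9):dx=-2,dy=-16->C; (3,4):dx=+6,dy=+1->C
  (3,5):dx=+10,dy=+5->C; (3,6):dx=+9,dy=+8->C; (3,7):dx=+8,dy=+4->C; (3,8):dx=+5,dy=+12->C
  (3,9):dx=-1,dy=-2->C; (4,5):dx=+4,dy=+4->C; (4,6):dx=+3,dy=+7->C; (4,7):dx=+2,dy=+3->C
  (4,8):dx=-1,dy=+11->D; (4,9):dx=-7,dy=-3->C; (5,6):dx=-1,dy=+3->D; (5,7):dx=-2,dy=-1->C
  (5,8):dx=-5,dy=+7->D; (5,9):dx=-11,dy=-7->C; (6,7):dx=-1,dy=-4->C; (6,8):dx=-4,dy=+4->D
  (6,9):dx=-10,dy=-10->C; (7,8):dx=-3,dy=+8->D; (7,9):dx=-9,dy=-6->C; (8,9):dx=-6,dy=-14->C
Step 2: C = 21, D = 15, total pairs = 36.
Step 3: tau = (C - D)/(n(n-1)/2) = (21 - 15)/36 = 0.166667.
Step 4: Exact two-sided p-value (enumerate n! = 362880 permutations of y under H0): p = 0.612202.
Step 5: alpha = 0.1. fail to reject H0.

tau_b = 0.1667 (C=21, D=15), p = 0.612202, fail to reject H0.


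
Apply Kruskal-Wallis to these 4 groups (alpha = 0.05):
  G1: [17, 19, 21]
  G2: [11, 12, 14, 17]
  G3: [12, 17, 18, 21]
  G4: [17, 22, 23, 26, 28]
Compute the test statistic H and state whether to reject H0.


Step 1: Combine all N = 16 observations and assign midranks.
sorted (value, group, rank): (11,G2,1), (12,G2,2.5), (12,G3,2.5), (14,G2,4), (17,G1,6.5), (17,G2,6.5), (17,G3,6.5), (17,G4,6.5), (18,G3,9), (19,G1,10), (21,G1,11.5), (21,G3,11.5), (22,G4,13), (23,G4,14), (26,G4,15), (28,G4,16)
Step 2: Sum ranks within each group.
R_1 = 28 (n_1 = 3)
R_2 = 14 (n_2 = 4)
R_3 = 29.5 (n_3 = 4)
R_4 = 64.5 (n_4 = 5)
Step 3: H = 12/(N(N+1)) * sum(R_i^2/n_i) - 3(N+1)
     = 12/(16*17) * (28^2/3 + 14^2/4 + 29.5^2/4 + 64.5^2/5) - 3*17
     = 0.044118 * 1359.95 - 51
     = 8.997610.
Step 4: Ties present; correction factor C = 1 - 72/(16^3 - 16) = 0.982353. Corrected H = 8.997610 / 0.982353 = 9.159244.
Step 5: Under H0, H ~ chi^2(3); p-value = 0.027247.
Step 6: alpha = 0.05. reject H0.

H = 9.1592, df = 3, p = 0.027247, reject H0.


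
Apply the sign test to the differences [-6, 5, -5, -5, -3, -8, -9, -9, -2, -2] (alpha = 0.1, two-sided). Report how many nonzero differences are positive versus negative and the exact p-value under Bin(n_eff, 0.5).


Step 1: Discard zero differences. Original n = 10; n_eff = number of nonzero differences = 10.
Nonzero differences (with sign): -6, +5, -5, -5, -3, -8, -9, -9, -2, -2
Step 2: Count signs: positive = 1, negative = 9.
Step 3: Under H0: P(positive) = 0.5, so the number of positives S ~ Bin(10, 0.5).
Step 4: Two-sided exact p-value = sum of Bin(10,0.5) probabilities at or below the observed probability = 0.021484.
Step 5: alpha = 0.1. reject H0.

n_eff = 10, pos = 1, neg = 9, p = 0.021484, reject H0.


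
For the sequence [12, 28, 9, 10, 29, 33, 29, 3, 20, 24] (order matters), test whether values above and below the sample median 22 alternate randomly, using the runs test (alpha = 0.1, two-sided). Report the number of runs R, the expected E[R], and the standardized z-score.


Step 1: Compute median = 22; label A = above, B = below.
Labels in order: BABBAAABBA  (n_A = 5, n_B = 5)
Step 2: Count runs R = 6.
Step 3: Under H0 (random ordering), E[R] = 2*n_A*n_B/(n_A+n_B) + 1 = 2*5*5/10 + 1 = 6.0000.
        Var[R] = 2*n_A*n_B*(2*n_A*n_B - n_A - n_B) / ((n_A+n_B)^2 * (n_A+n_B-1)) = 2000/900 = 2.2222.
        SD[R] = 1.4907.
Step 4: R = E[R], so z = 0 with no continuity correction.
Step 5: Two-sided p-value via normal approximation = 2*(1 - Phi(|z|)) = 1.000000.
Step 6: alpha = 0.1. fail to reject H0.

R = 6, z = 0.0000, p = 1.000000, fail to reject H0.


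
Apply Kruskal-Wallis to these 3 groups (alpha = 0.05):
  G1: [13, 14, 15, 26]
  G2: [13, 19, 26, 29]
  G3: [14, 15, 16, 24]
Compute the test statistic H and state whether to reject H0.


Step 1: Combine all N = 12 observations and assign midranks.
sorted (value, group, rank): (13,G1,1.5), (13,G2,1.5), (14,G1,3.5), (14,G3,3.5), (15,G1,5.5), (15,G3,5.5), (16,G3,7), (19,G2,8), (24,G3,9), (26,G1,10.5), (26,G2,10.5), (29,G2,12)
Step 2: Sum ranks within each group.
R_1 = 21 (n_1 = 4)
R_2 = 32 (n_2 = 4)
R_3 = 25 (n_3 = 4)
Step 3: H = 12/(N(N+1)) * sum(R_i^2/n_i) - 3(N+1)
     = 12/(12*13) * (21^2/4 + 32^2/4 + 25^2/4) - 3*13
     = 0.076923 * 522.5 - 39
     = 1.192308.
Step 4: Ties present; correction factor C = 1 - 24/(12^3 - 12) = 0.986014. Corrected H = 1.192308 / 0.986014 = 1.209220.
Step 5: Under H0, H ~ chi^2(2); p-value = 0.546287.
Step 6: alpha = 0.05. fail to reject H0.

H = 1.2092, df = 2, p = 0.546287, fail to reject H0.


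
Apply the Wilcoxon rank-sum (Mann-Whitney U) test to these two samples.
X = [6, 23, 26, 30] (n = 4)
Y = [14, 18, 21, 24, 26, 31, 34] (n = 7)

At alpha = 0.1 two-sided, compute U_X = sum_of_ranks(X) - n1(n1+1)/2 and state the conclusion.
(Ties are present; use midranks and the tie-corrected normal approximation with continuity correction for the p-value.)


Step 1: Combine and sort all 11 observations; assign midranks.
sorted (value, group): (6,X), (14,Y), (18,Y), (21,Y), (23,X), (24,Y), (26,X), (26,Y), (30,X), (31,Y), (34,Y)
ranks: 6->1, 14->2, 18->3, 21->4, 23->5, 24->6, 26->7.5, 26->7.5, 30->9, 31->10, 34->11
Step 2: Rank sum for X: R1 = 1 + 5 + 7.5 + 9 = 22.5.
Step 3: U_X = R1 - n1(n1+1)/2 = 22.5 - 4*5/2 = 22.5 - 10 = 12.5.
       U_Y = n1*n2 - U_X = 28 - 12.5 = 15.5.
Step 4: Ties are present, so use the tie-corrected normal approximation (with continuity correction) for the p-value.
Step 5: p-value = 0.849769; compare to alpha = 0.1. fail to reject H0.

U_X = 12.5, p = 0.849769, fail to reject H0 at alpha = 0.1.


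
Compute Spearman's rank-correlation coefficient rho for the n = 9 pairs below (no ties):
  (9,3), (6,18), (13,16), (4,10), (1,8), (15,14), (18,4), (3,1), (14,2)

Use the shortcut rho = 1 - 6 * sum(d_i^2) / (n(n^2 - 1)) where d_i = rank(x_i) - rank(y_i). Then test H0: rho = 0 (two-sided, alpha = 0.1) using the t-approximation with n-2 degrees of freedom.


Step 1: Rank x and y separately (midranks; no ties here).
rank(x): 9->5, 6->4, 13->6, 4->3, 1->1, 15->8, 18->9, 3->2, 14->7
rank(y): 3->3, 18->9, 16->8, 10->6, 8->5, 14->7, 4->4, 1->1, 2->2
Step 2: d_i = R_x(i) - R_y(i); compute d_i^2.
  (5-3)^2=4, (4-9)^2=25, (6-8)^2=4, (3-6)^2=9, (1-5)^2=16, (8-7)^2=1, (9-4)^2=25, (2-1)^2=1, (7-2)^2=25
sum(d^2) = 110.
Step 3: rho = 1 - 6*110 / (9*(9^2 - 1)) = 1 - 660/720 = 0.083333.
Step 4: Under H0, t = rho * sqrt((n-2)/(1-rho^2)) = 0.2212 ~ t(7).
Step 5: Two-sided p-value from the t-distribution with 7 df = 0.831214.
Step 6: alpha = 0.1. fail to reject H0.

rho = 0.0833, p = 0.831214, fail to reject H0 at alpha = 0.1.


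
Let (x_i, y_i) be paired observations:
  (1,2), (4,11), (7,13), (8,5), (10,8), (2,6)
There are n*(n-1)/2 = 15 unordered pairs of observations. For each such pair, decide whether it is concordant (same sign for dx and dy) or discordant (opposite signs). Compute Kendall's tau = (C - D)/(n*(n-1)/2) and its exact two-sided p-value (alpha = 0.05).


Step 1: Enumerate the 15 unordered pairs (i,j) with i<j and classify each by sign(x_j-x_i) * sign(y_j-y_i).
  (1,2):dx=+3,dy=+9->C; (1,3):dx=+6,dy=+11->C; (1,4):dx=+7,dy=+3->C; (1,5):dx=+9,dy=+6->C
  (1,6):dx=+1,dy=+4->C; (2,3):dx=+3,dy=+2->C; (2,4):dx=+4,dy=-6->D; (2,5):dx=+6,dy=-3->D
  (2,6):dx=-2,dy=-5->C; (3,4):dx=+1,dy=-8->D; (3,5):dx=+3,dy=-5->D; (3,6):dx=-5,dy=-7->C
  (4,5):dx=+2,dy=+3->C; (4,6):dx=-6,dy=+1->D; (5,6):dx=-8,dy=-2->C
Step 2: C = 10, D = 5, total pairs = 15.
Step 3: tau = (C - D)/(n(n-1)/2) = (10 - 5)/15 = 0.333333.
Step 4: Exact two-sided p-value (enumerate n! = 720 permutations of y under H0): p = 0.469444.
Step 5: alpha = 0.05. fail to reject H0.

tau_b = 0.3333 (C=10, D=5), p = 0.469444, fail to reject H0.


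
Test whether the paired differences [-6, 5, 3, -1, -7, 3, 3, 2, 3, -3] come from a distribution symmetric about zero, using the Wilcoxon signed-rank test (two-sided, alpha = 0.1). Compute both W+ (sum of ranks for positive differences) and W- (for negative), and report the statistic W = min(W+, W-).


Step 1: Drop any zero differences (none here) and take |d_i|.
|d| = [6, 5, 3, 1, 7, 3, 3, 2, 3, 3]
Step 2: Midrank |d_i| (ties get averaged ranks).
ranks: |6|->9, |5|->8, |3|->5, |1|->1, |7|->10, |3|->5, |3|->5, |2|->2, |3|->5, |3|->5
Step 3: Attach original signs; sum ranks with positive sign and with negative sign.
W+ = 8 + 5 + 5 + 5 + 2 + 5 = 30
W- = 9 + 1 + 10 + 5 = 25
(Check: W+ + W- = 55 should equal n(n+1)/2 = 55.)
Step 4: Test statistic W = min(W+, W-) = 25.
Step 5: Ties in |d|, so use the tie-corrected normal approximation.
        E[W] = n(n+1)/4 = 10*11/4 = 27.5.
        Tie groups: |d|=3 (t=5); sum(t^3 - t) = 120.
        Var[W] = n(n+1)(2n+1)/24 - sum(t^3-t)/48 = 2310/24 - 120/48 = 93.75.
        z = (W - E[W]) / sqrt(Var[W]) = (25 - 27.5) / 9.6825 = -0.2582.
        Two-sided p = 2*Phi(z) = 0.796253.
Step 6: alpha = 0.1. fail to reject H0.

W+ = 30, W- = 25, W = min = 25, p = 0.796253, fail to reject H0.


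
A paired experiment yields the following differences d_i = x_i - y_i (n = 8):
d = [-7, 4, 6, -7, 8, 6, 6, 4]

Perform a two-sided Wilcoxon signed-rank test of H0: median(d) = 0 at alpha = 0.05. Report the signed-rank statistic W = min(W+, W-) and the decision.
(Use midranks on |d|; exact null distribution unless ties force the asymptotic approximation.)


Step 1: Drop any zero differences (none here) and take |d_i|.
|d| = [7, 4, 6, 7, 8, 6, 6, 4]
Step 2: Midrank |d_i| (ties get averaged ranks).
ranks: |7|->6.5, |4|->1.5, |6|->4, |7|->6.5, |8|->8, |6|->4, |6|->4, |4|->1.5
Step 3: Attach original signs; sum ranks with positive sign and with negative sign.
W+ = 1.5 + 4 + 8 + 4 + 4 + 1.5 = 23
W- = 6.5 + 6.5 = 13
(Check: W+ + W- = 36 should equal n(n+1)/2 = 36.)
Step 4: Test statistic W = min(W+, W-) = 13.
Step 5: Ties in |d|, so use the tie-corrected normal approximation.
        E[W] = n(n+1)/4 = 8*9/4 = 18.
        Tie groups: |d|=4 (t=2), |d|=6 (t=3), |d|=7 (t=2); sum(t^3 - t) = 36.
        Var[W] = n(n+1)(2n+1)/24 - sum(t^3-t)/48 = 1224/24 - 36/48 = 50.25.
        z = (W - E[W]) / sqrt(Var[W]) = (13 - 18) / 7.0887 = -0.7053.
        Two-sided p = 2*Phi(z) = 0.480595.
Step 6: alpha = 0.05. fail to reject H0.

W+ = 23, W- = 13, W = min = 13, p = 0.480595, fail to reject H0.


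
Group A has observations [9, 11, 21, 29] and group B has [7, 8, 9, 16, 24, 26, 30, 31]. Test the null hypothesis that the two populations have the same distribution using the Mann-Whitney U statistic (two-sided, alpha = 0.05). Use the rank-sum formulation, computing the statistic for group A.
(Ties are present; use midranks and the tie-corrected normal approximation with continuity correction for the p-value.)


Step 1: Combine and sort all 12 observations; assign midranks.
sorted (value, group): (7,Y), (8,Y), (9,X), (9,Y), (11,X), (16,Y), (21,X), (24,Y), (26,Y), (29,X), (30,Y), (31,Y)
ranks: 7->1, 8->2, 9->3.5, 9->3.5, 11->5, 16->6, 21->7, 24->8, 26->9, 29->10, 30->11, 31->12
Step 2: Rank sum for X: R1 = 3.5 + 5 + 7 + 10 = 25.5.
Step 3: U_X = R1 - n1(n1+1)/2 = 25.5 - 4*5/2 = 25.5 - 10 = 15.5.
       U_Y = n1*n2 - U_X = 32 - 15.5 = 16.5.
Step 4: Ties are present, so use the tie-corrected normal approximation (with continuity correction) for the p-value.
Step 5: p-value = 1.000000; compare to alpha = 0.05. fail to reject H0.

U_X = 15.5, p = 1.000000, fail to reject H0 at alpha = 0.05.


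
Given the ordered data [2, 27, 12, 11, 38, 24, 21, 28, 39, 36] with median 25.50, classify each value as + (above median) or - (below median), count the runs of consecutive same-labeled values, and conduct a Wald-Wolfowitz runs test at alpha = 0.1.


Step 1: Compute median = 25.50; label A = above, B = below.
Labels in order: BABBABBAAA  (n_A = 5, n_B = 5)
Step 2: Count runs R = 6.
Step 3: Under H0 (random ordering), E[R] = 2*n_A*n_B/(n_A+n_B) + 1 = 2*5*5/10 + 1 = 6.0000.
        Var[R] = 2*n_A*n_B*(2*n_A*n_B - n_A - n_B) / ((n_A+n_B)^2 * (n_A+n_B-1)) = 2000/900 = 2.2222.
        SD[R] = 1.4907.
Step 4: R = E[R], so z = 0 with no continuity correction.
Step 5: Two-sided p-value via normal approximation = 2*(1 - Phi(|z|)) = 1.000000.
Step 6: alpha = 0.1. fail to reject H0.

R = 6, z = 0.0000, p = 1.000000, fail to reject H0.


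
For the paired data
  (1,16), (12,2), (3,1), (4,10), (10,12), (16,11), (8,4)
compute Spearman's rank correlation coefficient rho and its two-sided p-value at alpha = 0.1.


Step 1: Rank x and y separately (midranks; no ties here).
rank(x): 1->1, 12->6, 3->2, 4->3, 10->5, 16->7, 8->4
rank(y): 16->7, 2->2, 1->1, 10->4, 12->6, 11->5, 4->3
Step 2: d_i = R_x(i) - R_y(i); compute d_i^2.
  (1-7)^2=36, (6-2)^2=16, (2-1)^2=1, (3-4)^2=1, (5-6)^2=1, (7-5)^2=4, (4-3)^2=1
sum(d^2) = 60.
Step 3: rho = 1 - 6*60 / (7*(7^2 - 1)) = 1 - 360/336 = -0.071429.
Step 4: Under H0, t = rho * sqrt((n-2)/(1-rho^2)) = -0.1601 ~ t(5).
Step 5: Two-sided p-value from the t-distribution with 5 df = 0.879048.
Step 6: alpha = 0.1. fail to reject H0.

rho = -0.0714, p = 0.879048, fail to reject H0 at alpha = 0.1.


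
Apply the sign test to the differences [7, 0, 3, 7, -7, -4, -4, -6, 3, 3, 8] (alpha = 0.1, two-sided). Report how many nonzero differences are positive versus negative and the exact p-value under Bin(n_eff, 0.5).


Step 1: Discard zero differences. Original n = 11; n_eff = number of nonzero differences = 10.
Nonzero differences (with sign): +7, +3, +7, -7, -4, -4, -6, +3, +3, +8
Step 2: Count signs: positive = 6, negative = 4.
Step 3: Under H0: P(positive) = 0.5, so the number of positives S ~ Bin(10, 0.5).
Step 4: Two-sided exact p-value = sum of Bin(10,0.5) probabilities at or below the observed probability = 0.753906.
Step 5: alpha = 0.1. fail to reject H0.

n_eff = 10, pos = 6, neg = 4, p = 0.753906, fail to reject H0.


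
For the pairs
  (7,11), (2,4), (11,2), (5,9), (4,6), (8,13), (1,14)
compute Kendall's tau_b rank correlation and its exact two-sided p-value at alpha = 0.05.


Step 1: Enumerate the 21 unordered pairs (i,j) with i<j and classify each by sign(x_j-x_i) * sign(y_j-y_i).
  (1,2):dx=-5,dy=-7->C; (1,3):dx=+4,dy=-9->D; (1,4):dx=-2,dy=-2->C; (1,5):dx=-3,dy=-5->C
  (1,6):dx=+1,dy=+2->C; (1,7):dx=-6,dy=+3->D; (2,3):dx=+9,dy=-2->D; (2,4):dx=+3,dy=+5->C
  (2,5):dx=+2,dy=+2->C; (2,6):dx=+6,dy=+9->C; (2,7):dx=-1,dy=+10->D; (3,4):dx=-6,dy=+7->D
  (3,5):dx=-7,dy=+4->D; (3,6):dx=-3,dy=+11->D; (3,7):dx=-10,dy=+12->D; (4,5):dx=-1,dy=-3->C
  (4,6):dx=+3,dy=+4->C; (4,7):dx=-4,dy=+5->D; (5,6):dx=+4,dy=+7->C; (5,7):dx=-3,dy=+8->D
  (6,7):dx=-7,dy=+1->D
Step 2: C = 10, D = 11, total pairs = 21.
Step 3: tau = (C - D)/(n(n-1)/2) = (10 - 11)/21 = -0.047619.
Step 4: Exact two-sided p-value (enumerate n! = 5040 permutations of y under H0): p = 1.000000.
Step 5: alpha = 0.05. fail to reject H0.

tau_b = -0.0476 (C=10, D=11), p = 1.000000, fail to reject H0.


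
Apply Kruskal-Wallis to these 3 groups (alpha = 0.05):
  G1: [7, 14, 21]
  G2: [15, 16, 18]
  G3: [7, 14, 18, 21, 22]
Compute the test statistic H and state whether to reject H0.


Step 1: Combine all N = 11 observations and assign midranks.
sorted (value, group, rank): (7,G1,1.5), (7,G3,1.5), (14,G1,3.5), (14,G3,3.5), (15,G2,5), (16,G2,6), (18,G2,7.5), (18,G3,7.5), (21,G1,9.5), (21,G3,9.5), (22,G3,11)
Step 2: Sum ranks within each group.
R_1 = 14.5 (n_1 = 3)
R_2 = 18.5 (n_2 = 3)
R_3 = 33 (n_3 = 5)
Step 3: H = 12/(N(N+1)) * sum(R_i^2/n_i) - 3(N+1)
     = 12/(11*12) * (14.5^2/3 + 18.5^2/3 + 33^2/5) - 3*12
     = 0.090909 * 401.967 - 36
     = 0.542424.
Step 4: Ties present; correction factor C = 1 - 24/(11^3 - 11) = 0.981818. Corrected H = 0.542424 / 0.981818 = 0.552469.
Step 5: Under H0, H ~ chi^2(2); p-value = 0.758635.
Step 6: alpha = 0.05. fail to reject H0.

H = 0.5525, df = 2, p = 0.758635, fail to reject H0.


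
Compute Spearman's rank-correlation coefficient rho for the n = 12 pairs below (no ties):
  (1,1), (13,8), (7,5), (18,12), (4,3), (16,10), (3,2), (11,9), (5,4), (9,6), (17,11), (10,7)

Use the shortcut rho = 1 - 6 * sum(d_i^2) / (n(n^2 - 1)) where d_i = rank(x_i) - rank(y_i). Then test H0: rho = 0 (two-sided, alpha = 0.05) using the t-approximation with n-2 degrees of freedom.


Step 1: Rank x and y separately (midranks; no ties here).
rank(x): 1->1, 13->9, 7->5, 18->12, 4->3, 16->10, 3->2, 11->8, 5->4, 9->6, 17->11, 10->7
rank(y): 1->1, 8->8, 5->5, 12->12, 3->3, 10->10, 2->2, 9->9, 4->4, 6->6, 11->11, 7->7
Step 2: d_i = R_x(i) - R_y(i); compute d_i^2.
  (1-1)^2=0, (9-8)^2=1, (5-5)^2=0, (12-12)^2=0, (3-3)^2=0, (10-10)^2=0, (2-2)^2=0, (8-9)^2=1, (4-4)^2=0, (6-6)^2=0, (11-11)^2=0, (7-7)^2=0
sum(d^2) = 2.
Step 3: rho = 1 - 6*2 / (12*(12^2 - 1)) = 1 - 12/1716 = 0.993007.
Step 4: Under H0, t = rho * sqrt((n-2)/(1-rho^2)) = 26.5990 ~ t(10).
Step 5: Two-sided p-value from the t-distribution with 10 df = 0.000000.
Step 6: alpha = 0.05. reject H0.

rho = 0.9930, p = 0.000000, reject H0 at alpha = 0.05.


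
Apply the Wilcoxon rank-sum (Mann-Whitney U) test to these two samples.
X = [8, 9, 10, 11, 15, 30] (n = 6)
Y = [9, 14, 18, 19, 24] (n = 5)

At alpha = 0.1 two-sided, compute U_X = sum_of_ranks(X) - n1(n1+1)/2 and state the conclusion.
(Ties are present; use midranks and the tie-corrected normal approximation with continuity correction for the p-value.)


Step 1: Combine and sort all 11 observations; assign midranks.
sorted (value, group): (8,X), (9,X), (9,Y), (10,X), (11,X), (14,Y), (15,X), (18,Y), (19,Y), (24,Y), (30,X)
ranks: 8->1, 9->2.5, 9->2.5, 10->4, 11->5, 14->6, 15->7, 18->8, 19->9, 24->10, 30->11
Step 2: Rank sum for X: R1 = 1 + 2.5 + 4 + 5 + 7 + 11 = 30.5.
Step 3: U_X = R1 - n1(n1+1)/2 = 30.5 - 6*7/2 = 30.5 - 21 = 9.5.
       U_Y = n1*n2 - U_X = 30 - 9.5 = 20.5.
Step 4: Ties are present, so use the tie-corrected normal approximation (with continuity correction) for the p-value.
Step 5: p-value = 0.360216; compare to alpha = 0.1. fail to reject H0.

U_X = 9.5, p = 0.360216, fail to reject H0 at alpha = 0.1.


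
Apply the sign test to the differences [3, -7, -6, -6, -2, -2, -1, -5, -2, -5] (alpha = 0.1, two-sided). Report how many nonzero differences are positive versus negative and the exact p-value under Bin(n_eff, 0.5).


Step 1: Discard zero differences. Original n = 10; n_eff = number of nonzero differences = 10.
Nonzero differences (with sign): +3, -7, -6, -6, -2, -2, -1, -5, -2, -5
Step 2: Count signs: positive = 1, negative = 9.
Step 3: Under H0: P(positive) = 0.5, so the number of positives S ~ Bin(10, 0.5).
Step 4: Two-sided exact p-value = sum of Bin(10,0.5) probabilities at or below the observed probability = 0.021484.
Step 5: alpha = 0.1. reject H0.

n_eff = 10, pos = 1, neg = 9, p = 0.021484, reject H0.


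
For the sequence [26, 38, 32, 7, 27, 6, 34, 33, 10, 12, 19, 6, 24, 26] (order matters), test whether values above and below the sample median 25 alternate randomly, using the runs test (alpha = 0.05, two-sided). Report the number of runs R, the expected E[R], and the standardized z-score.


Step 1: Compute median = 25; label A = above, B = below.
Labels in order: AAABABAABBBBBA  (n_A = 7, n_B = 7)
Step 2: Count runs R = 7.
Step 3: Under H0 (random ordering), E[R] = 2*n_A*n_B/(n_A+n_B) + 1 = 2*7*7/14 + 1 = 8.0000.
        Var[R] = 2*n_A*n_B*(2*n_A*n_B - n_A - n_B) / ((n_A+n_B)^2 * (n_A+n_B-1)) = 8232/2548 = 3.2308.
        SD[R] = 1.7974.
Step 4: Continuity-corrected z = (R + 0.5 - E[R]) / SD[R] = (7 + 0.5 - 8.0000) / 1.7974 = -0.2782.
Step 5: Two-sided p-value via normal approximation = 2*(1 - Phi(|z|)) = 0.780879.
Step 6: alpha = 0.05. fail to reject H0.

R = 7, z = -0.2782, p = 0.780879, fail to reject H0.


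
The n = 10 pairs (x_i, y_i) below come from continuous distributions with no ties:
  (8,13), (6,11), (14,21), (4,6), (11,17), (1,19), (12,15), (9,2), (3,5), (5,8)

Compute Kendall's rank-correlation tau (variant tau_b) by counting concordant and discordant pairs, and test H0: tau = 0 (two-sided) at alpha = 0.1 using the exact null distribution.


Step 1: Enumerate the 45 unordered pairs (i,j) with i<j and classify each by sign(x_j-x_i) * sign(y_j-y_i).
  (1,2):dx=-2,dy=-2->C; (1,3):dx=+6,dy=+8->C; (1,4):dx=-4,dy=-7->C; (1,5):dx=+3,dy=+4->C
  (1,6):dx=-7,dy=+6->D; (1,7):dx=+4,dy=+2->C; (1,8):dx=+1,dy=-11->D; (1,9):dx=-5,dy=-8->C
  (1,10):dx=-3,dy=-5->C; (2,3):dx=+8,dy=+10->C; (2,4):dx=-2,dy=-5->C; (2,5):dx=+5,dy=+6->C
  (2,6):dx=-5,dy=+8->D; (2,7):dx=+6,dy=+4->C; (2,8):dx=+3,dy=-9->D; (2,9):dx=-3,dy=-6->C
  (2,10):dx=-1,dy=-3->C; (3,4):dx=-10,dy=-15->C; (3,5):dx=-3,dy=-4->C; (3,6):dx=-13,dy=-2->C
  (3,7):dx=-2,dy=-6->C; (3,8):dx=-5,dy=-19->C; (3,9):dx=-11,dy=-16->C; (3,10):dx=-9,dy=-13->C
  (4,5):dx=+7,dy=+11->C; (4,6):dx=-3,dy=+13->D; (4,7):dx=+8,dy=+9->C; (4,8):dx=+5,dy=-4->D
  (4,9):dx=-1,dy=-1->C; (4,10):dx=+1,dy=+2->C; (5,6):dx=-10,dy=+2->D; (5,7):dx=+1,dy=-2->D
  (5,8):dx=-2,dy=-15->C; (5,9):dx=-8,dy=-12->C; (5,10):dx=-6,dy=-9->C; (6,7):dx=+11,dy=-4->D
  (6,8):dx=+8,dy=-17->D; (6,9):dx=+2,dy=-14->D; (6,10):dx=+4,dy=-11->D; (7,8):dx=-3,dy=-13->C
  (7,9):dx=-9,dy=-10->C; (7,10):dx=-7,dy=-7->C; (8,9):dx=-6,dy=+3->D; (8,10):dx=-4,dy=+6->D
  (9,10):dx=+2,dy=+3->C
Step 2: C = 31, D = 14, total pairs = 45.
Step 3: tau = (C - D)/(n(n-1)/2) = (31 - 14)/45 = 0.377778.
Step 4: Exact two-sided p-value (enumerate n! = 3628800 permutations of y under H0): p = 0.155742.
Step 5: alpha = 0.1. fail to reject H0.

tau_b = 0.3778 (C=31, D=14), p = 0.155742, fail to reject H0.


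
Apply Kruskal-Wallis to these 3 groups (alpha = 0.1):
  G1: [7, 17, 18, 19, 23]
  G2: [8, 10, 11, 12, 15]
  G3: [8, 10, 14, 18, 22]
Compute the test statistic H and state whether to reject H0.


Step 1: Combine all N = 15 observations and assign midranks.
sorted (value, group, rank): (7,G1,1), (8,G2,2.5), (8,G3,2.5), (10,G2,4.5), (10,G3,4.5), (11,G2,6), (12,G2,7), (14,G3,8), (15,G2,9), (17,G1,10), (18,G1,11.5), (18,G3,11.5), (19,G1,13), (22,G3,14), (23,G1,15)
Step 2: Sum ranks within each group.
R_1 = 50.5 (n_1 = 5)
R_2 = 29 (n_2 = 5)
R_3 = 40.5 (n_3 = 5)
Step 3: H = 12/(N(N+1)) * sum(R_i^2/n_i) - 3(N+1)
     = 12/(15*16) * (50.5^2/5 + 29^2/5 + 40.5^2/5) - 3*16
     = 0.050000 * 1006.3 - 48
     = 2.315000.
Step 4: Ties present; correction factor C = 1 - 18/(15^3 - 15) = 0.994643. Corrected H = 2.315000 / 0.994643 = 2.327469.
Step 5: Under H0, H ~ chi^2(2); p-value = 0.312318.
Step 6: alpha = 0.1. fail to reject H0.

H = 2.3275, df = 2, p = 0.312318, fail to reject H0.
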